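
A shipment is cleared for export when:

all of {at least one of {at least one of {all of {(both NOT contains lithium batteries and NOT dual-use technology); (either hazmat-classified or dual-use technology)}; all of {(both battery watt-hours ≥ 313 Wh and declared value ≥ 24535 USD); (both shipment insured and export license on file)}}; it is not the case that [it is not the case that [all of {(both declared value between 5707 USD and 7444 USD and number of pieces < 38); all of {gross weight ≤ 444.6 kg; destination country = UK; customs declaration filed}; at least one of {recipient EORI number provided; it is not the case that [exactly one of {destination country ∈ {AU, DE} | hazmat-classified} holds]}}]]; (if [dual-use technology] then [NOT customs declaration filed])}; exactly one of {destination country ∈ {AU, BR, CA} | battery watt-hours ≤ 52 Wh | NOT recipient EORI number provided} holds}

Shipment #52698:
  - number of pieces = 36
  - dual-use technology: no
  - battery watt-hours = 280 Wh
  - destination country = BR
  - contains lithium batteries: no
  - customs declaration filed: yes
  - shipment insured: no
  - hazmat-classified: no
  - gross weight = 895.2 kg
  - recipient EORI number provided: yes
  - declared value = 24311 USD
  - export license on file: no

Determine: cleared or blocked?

Cleared

Atomic conditions:
  NOT contains lithium batteries: no → true
  NOT dual-use technology: no → true
  hazmat-classified: no → false
  dual-use technology: no → false
  battery watt-hours ≥ 313 Wh: 280 ≥ 313 is false
  declared value ≥ 24535 USD: 24311 ≥ 24535 is false
  shipment insured: no → false
  export license on file: no → false
  declared value between 5707 USD and 7444 USD: 24311 in [5707, 7444] is false
  number of pieces < 38: 36 < 38 is true
  gross weight ≤ 444.6 kg: 895.2 ≤ 444.6 is false
  destination country = UK: BR == UK is false
  customs declaration filed: yes → true
  recipient EORI number provided: yes → true
  destination country ∈ {AU, DE}: BR is not in the set → false
  NOT customs declaration filed: yes → false
  destination country ∈ {AU, BR, CA}: BR is in the set → true
  battery watt-hours ≤ 52 Wh: 280 ≤ 52 is false
  NOT recipient EORI number provided: yes → false
Combine:
[1.1.1.1] true AND true = true
[1.1.1.2] false OR false = false
[1.1.1] true AND false = false
[1.1.2.1] false AND false = false
[1.1.2.2] false AND false = false
[1.1.2] false AND false = false
[1.1] false OR false = false
[1.2.1.1.1] false AND true = false
[1.2.1.1.2] false AND false AND true = false
[1.2.1.1.3.2.1] exactly-one(false, false) = false
[1.2.1.1.3.2] NOT false = true
[1.2.1.1.3] true OR true = true
[1.2.1.1] false AND false AND true = false
[1.2.1] NOT false = true
[1.2] NOT true = false
[1.3] false → false (antecedent false ⇒ implication holds) = true
[1] false OR false OR true = true
[2] exactly-one(true, false, false) = true
[root] true AND true = true
Overall: true → cleared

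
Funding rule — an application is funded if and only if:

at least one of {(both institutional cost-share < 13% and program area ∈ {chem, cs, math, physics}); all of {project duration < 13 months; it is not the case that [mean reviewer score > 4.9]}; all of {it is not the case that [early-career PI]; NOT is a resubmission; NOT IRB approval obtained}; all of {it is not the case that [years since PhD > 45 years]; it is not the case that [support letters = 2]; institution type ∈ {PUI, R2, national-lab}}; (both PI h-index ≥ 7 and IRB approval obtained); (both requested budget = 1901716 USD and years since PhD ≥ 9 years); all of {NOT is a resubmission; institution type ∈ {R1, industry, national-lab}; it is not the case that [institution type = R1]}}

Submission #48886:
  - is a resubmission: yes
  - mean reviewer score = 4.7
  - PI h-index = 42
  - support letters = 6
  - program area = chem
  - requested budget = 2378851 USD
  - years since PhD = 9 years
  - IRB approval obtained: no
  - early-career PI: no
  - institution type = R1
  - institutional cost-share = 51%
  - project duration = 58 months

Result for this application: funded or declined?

Atomic conditions:
  institutional cost-share < 13%: 51 < 13 is false
  program area ∈ {chem, cs, math, physics}: chem is in the set → true
  project duration < 13 months: 58 < 13 is false
  mean reviewer score > 4.9: 4.7 > 4.9 is false
  early-career PI: no → false
  NOT is a resubmission: yes → false
  NOT IRB approval obtained: no → true
  years since PhD > 45 years: 9 > 45 is false
  support letters = 2: 6 == 2 is false
  institution type ∈ {PUI, R2, national-lab}: R1 is not in the set → false
  PI h-index ≥ 7: 42 ≥ 7 is true
  IRB approval obtained: no → false
  requested budget = 1901716 USD: 2378851 == 1901716 is false
  years since PhD ≥ 9 years: 9 ≥ 9 is true
  institution type ∈ {R1, industry, national-lab}: R1 is in the set → true
  institution type = R1: R1 == R1 is true
Combine:
[1] false AND true = false
[2.2] NOT false = true
[2] false AND true = false
[3.1] NOT false = true
[3] true AND false AND true = false
[4.1] NOT false = true
[4.2] NOT false = true
[4] true AND true AND false = false
[5] true AND false = false
[6] false AND true = false
[7.3] NOT true = false
[7] false AND true AND false = false
[root] false OR false OR false OR false OR false OR false OR false = false
Overall: false → declined

Declined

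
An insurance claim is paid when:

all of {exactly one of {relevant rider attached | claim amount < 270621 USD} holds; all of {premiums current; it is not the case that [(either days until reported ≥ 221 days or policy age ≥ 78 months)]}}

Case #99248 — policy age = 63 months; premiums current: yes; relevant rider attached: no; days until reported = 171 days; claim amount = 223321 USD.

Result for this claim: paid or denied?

Paid

Atomic conditions:
  relevant rider attached: no → false
  claim amount < 270621 USD: 223321 < 270621 is true
  premiums current: yes → true
  days until reported ≥ 221 days: 171 ≥ 221 is false
  policy age ≥ 78 months: 63 ≥ 78 is false
Combine:
[1] exactly-one(false, true) = true
[2.2.1] false OR false = false
[2.2] NOT false = true
[2] true AND true = true
[root] true AND true = true
Overall: true → paid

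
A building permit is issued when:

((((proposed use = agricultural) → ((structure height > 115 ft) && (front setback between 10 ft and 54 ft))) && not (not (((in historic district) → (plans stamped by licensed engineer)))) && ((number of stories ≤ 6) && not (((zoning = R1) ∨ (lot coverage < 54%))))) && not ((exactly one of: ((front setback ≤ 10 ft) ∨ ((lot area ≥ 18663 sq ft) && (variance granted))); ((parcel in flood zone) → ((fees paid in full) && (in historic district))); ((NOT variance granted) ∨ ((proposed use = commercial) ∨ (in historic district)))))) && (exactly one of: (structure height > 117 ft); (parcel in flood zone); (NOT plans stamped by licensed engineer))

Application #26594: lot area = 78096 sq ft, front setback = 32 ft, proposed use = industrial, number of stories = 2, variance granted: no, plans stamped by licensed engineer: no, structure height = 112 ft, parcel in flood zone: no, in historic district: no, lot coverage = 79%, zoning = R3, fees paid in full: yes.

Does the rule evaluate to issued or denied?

Atomic conditions:
  proposed use = agricultural: industrial == agricultural is false
  structure height > 115 ft: 112 > 115 is false
  front setback between 10 ft and 54 ft: 32 in [10, 54] is true
  in historic district: no → false
  plans stamped by licensed engineer: no → false
  number of stories ≤ 6: 2 ≤ 6 is true
  zoning = R1: R3 == R1 is false
  lot coverage < 54%: 79 < 54 is false
  front setback ≤ 10 ft: 32 ≤ 10 is false
  lot area ≥ 18663 sq ft: 78096 ≥ 18663 is true
  variance granted: no → false
  parcel in flood zone: no → false
  fees paid in full: yes → true
  NOT variance granted: no → true
  proposed use = commercial: industrial == commercial is false
  structure height > 117 ft: 112 > 117 is false
  NOT plans stamped by licensed engineer: no → true
Combine:
[1.1.1.2] false AND true = false
[1.1.1] false → false (antecedent false ⇒ implication holds) = true
[1.1.2.1.1] false → false (antecedent false ⇒ implication holds) = true
[1.1.2.1] NOT true = false
[1.1.2] NOT false = true
[1.1.3.2.1] false OR false = false
[1.1.3.2] NOT false = true
[1.1.3] true AND true = true
[1.1] true AND true AND true = true
[1.2.1.1.2] true AND false = false
[1.2.1.1] false OR false = false
[1.2.1.2.2] true AND false = false
[1.2.1.2] false → false (antecedent false ⇒ implication holds) = true
[1.2.1.3.2] false OR false = false
[1.2.1.3] true OR false = true
[1.2.1] exactly-one(false, true, true) = false
[1.2] NOT false = true
[1] true AND true = true
[2] exactly-one(false, false, true) = true
[root] true AND true = true
Overall: true → issued

Issued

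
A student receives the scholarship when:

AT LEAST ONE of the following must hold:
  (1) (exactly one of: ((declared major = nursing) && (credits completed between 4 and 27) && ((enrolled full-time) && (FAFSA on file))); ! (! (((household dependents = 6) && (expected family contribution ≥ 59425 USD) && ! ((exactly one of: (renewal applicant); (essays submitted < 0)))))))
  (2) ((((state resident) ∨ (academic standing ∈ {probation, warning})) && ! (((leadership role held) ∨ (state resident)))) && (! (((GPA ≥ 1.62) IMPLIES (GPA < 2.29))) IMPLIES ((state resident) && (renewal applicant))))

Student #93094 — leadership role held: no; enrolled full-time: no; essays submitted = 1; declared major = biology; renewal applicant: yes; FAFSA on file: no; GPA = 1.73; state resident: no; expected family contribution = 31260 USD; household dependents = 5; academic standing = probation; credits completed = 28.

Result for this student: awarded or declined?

Atomic conditions:
  declared major = nursing: biology == nursing is false
  credits completed between 4 and 27: 28 in [4, 27] is false
  enrolled full-time: no → false
  FAFSA on file: no → false
  household dependents = 6: 5 == 6 is false
  expected family contribution ≥ 59425 USD: 31260 ≥ 59425 is false
  renewal applicant: yes → true
  essays submitted < 0: 1 < 0 is false
  state resident: no → false
  academic standing ∈ {probation, warning}: probation is in the set → true
  leadership role held: no → false
  GPA ≥ 1.62: 1.73 ≥ 1.62 is true
  GPA < 2.29: 1.73 < 2.29 is true
Combine:
[1.1.3] false AND false = false
[1.1] false AND false AND false = false
[1.2.1.1.3.1] exactly-one(true, false) = true
[1.2.1.1.3] NOT true = false
[1.2.1.1] false AND false AND false = false
[1.2.1] NOT false = true
[1.2] NOT true = false
[1] exactly-one(false, false) = false
[2.1.1] false OR true = true
[2.1.2.1] false OR false = false
[2.1.2] NOT false = true
[2.1] true AND true = true
[2.2.1.1] true → true = true
[2.2.1] NOT true = false
[2.2.2] false AND true = false
[2.2] false → false (antecedent false ⇒ implication holds) = true
[2] true AND true = true
[root] false OR true = true
Overall: true → awarded

Awarded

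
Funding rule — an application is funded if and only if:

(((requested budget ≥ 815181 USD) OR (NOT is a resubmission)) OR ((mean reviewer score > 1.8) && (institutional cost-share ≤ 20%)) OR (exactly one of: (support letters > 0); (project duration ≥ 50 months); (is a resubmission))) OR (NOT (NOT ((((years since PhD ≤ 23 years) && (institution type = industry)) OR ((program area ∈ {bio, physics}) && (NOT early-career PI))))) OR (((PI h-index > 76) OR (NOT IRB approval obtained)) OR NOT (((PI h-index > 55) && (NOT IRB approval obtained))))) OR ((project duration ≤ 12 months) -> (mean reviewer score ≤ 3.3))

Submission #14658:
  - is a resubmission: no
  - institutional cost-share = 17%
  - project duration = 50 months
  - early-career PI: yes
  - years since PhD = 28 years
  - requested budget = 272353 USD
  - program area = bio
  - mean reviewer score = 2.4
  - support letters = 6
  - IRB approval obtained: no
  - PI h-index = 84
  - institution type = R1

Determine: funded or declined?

Atomic conditions:
  requested budget ≥ 815181 USD: 272353 ≥ 815181 is false
  NOT is a resubmission: no → true
  mean reviewer score > 1.8: 2.4 > 1.8 is true
  institutional cost-share ≤ 20%: 17 ≤ 20 is true
  support letters > 0: 6 > 0 is true
  project duration ≥ 50 months: 50 ≥ 50 is true
  is a resubmission: no → false
  years since PhD ≤ 23 years: 28 ≤ 23 is false
  institution type = industry: R1 == industry is false
  program area ∈ {bio, physics}: bio is in the set → true
  NOT early-career PI: yes → false
  PI h-index > 76: 84 > 76 is true
  NOT IRB approval obtained: no → true
  PI h-index > 55: 84 > 55 is true
  project duration ≤ 12 months: 50 ≤ 12 is false
  mean reviewer score ≤ 3.3: 2.4 ≤ 3.3 is true
Combine:
[1.1] false OR true = true
[1.2] true AND true = true
[1.3] exactly-one(true, true, false) = false
[1] true OR true OR false = true
[2.1.1.1.1] false AND false = false
[2.1.1.1.2] true AND false = false
[2.1.1.1] false OR false = false
[2.1.1] NOT false = true
[2.1] NOT true = false
[2.2.1] true OR true = true
[2.2.2.1] true AND true = true
[2.2.2] NOT true = false
[2.2] true OR false = true
[2] false OR true = true
[3] false → true (antecedent false ⇒ implication holds) = true
[root] true OR true OR true = true
Overall: true → funded

Funded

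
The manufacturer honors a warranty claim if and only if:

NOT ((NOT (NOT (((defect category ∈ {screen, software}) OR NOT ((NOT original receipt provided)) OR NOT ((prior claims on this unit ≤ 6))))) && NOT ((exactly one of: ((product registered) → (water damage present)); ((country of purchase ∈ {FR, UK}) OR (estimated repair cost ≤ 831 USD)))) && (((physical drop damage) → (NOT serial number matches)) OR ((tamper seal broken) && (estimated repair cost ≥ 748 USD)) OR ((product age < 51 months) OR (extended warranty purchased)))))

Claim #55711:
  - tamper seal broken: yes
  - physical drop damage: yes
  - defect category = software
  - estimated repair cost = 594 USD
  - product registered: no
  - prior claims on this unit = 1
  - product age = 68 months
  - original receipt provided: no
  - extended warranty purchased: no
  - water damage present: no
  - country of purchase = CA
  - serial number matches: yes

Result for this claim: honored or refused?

Honored

Atomic conditions:
  defect category ∈ {screen, software}: software is in the set → true
  NOT original receipt provided: no → true
  prior claims on this unit ≤ 6: 1 ≤ 6 is true
  product registered: no → false
  water damage present: no → false
  country of purchase ∈ {FR, UK}: CA is not in the set → false
  estimated repair cost ≤ 831 USD: 594 ≤ 831 is true
  physical drop damage: yes → true
  NOT serial number matches: yes → false
  tamper seal broken: yes → true
  estimated repair cost ≥ 748 USD: 594 ≥ 748 is false
  product age < 51 months: 68 < 51 is false
  extended warranty purchased: no → false
Combine:
[1.1.1.1.2] NOT true = false
[1.1.1.1.3] NOT true = false
[1.1.1.1] true OR false OR false = true
[1.1.1] NOT true = false
[1.1] NOT false = true
[1.2.1.1] false → false (antecedent false ⇒ implication holds) = true
[1.2.1.2] false OR true = true
[1.2.1] exactly-one(true, true) = false
[1.2] NOT false = true
[1.3.1] true → false = false
[1.3.2] true AND false = false
[1.3.3] false OR false = false
[1.3] false OR false OR false = false
[1] true AND true AND false = false
[root] NOT false = true
Overall: true → honored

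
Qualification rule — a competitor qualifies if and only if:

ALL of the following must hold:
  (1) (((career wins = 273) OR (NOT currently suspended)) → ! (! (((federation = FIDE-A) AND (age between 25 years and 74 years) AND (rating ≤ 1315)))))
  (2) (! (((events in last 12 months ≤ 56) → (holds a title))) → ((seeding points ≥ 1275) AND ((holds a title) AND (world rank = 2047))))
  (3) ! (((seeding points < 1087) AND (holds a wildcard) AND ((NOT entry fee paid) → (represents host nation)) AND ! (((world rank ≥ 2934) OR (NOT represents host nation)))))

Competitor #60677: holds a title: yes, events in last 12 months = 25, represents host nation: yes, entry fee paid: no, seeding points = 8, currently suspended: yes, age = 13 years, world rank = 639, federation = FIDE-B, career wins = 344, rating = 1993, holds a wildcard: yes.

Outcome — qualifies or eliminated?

Eliminated

Atomic conditions:
  career wins = 273: 344 == 273 is false
  NOT currently suspended: yes → false
  federation = FIDE-A: FIDE-B == FIDE-A is false
  age between 25 years and 74 years: 13 in [25, 74] is false
  rating ≤ 1315: 1993 ≤ 1315 is false
  events in last 12 months ≤ 56: 25 ≤ 56 is true
  holds a title: yes → true
  seeding points ≥ 1275: 8 ≥ 1275 is false
  world rank = 2047: 639 == 2047 is false
  seeding points < 1087: 8 < 1087 is true
  holds a wildcard: yes → true
  NOT entry fee paid: no → true
  represents host nation: yes → true
  world rank ≥ 2934: 639 ≥ 2934 is false
  NOT represents host nation: yes → false
Combine:
[1.1] false OR false = false
[1.2.1.1] false AND false AND false = false
[1.2.1] NOT false = true
[1.2] NOT true = false
[1] false → false (antecedent false ⇒ implication holds) = true
[2.1.1] true → true = true
[2.1] NOT true = false
[2.2.2] true AND false = false
[2.2] false AND false = false
[2] false → false (antecedent false ⇒ implication holds) = true
[3.1.3] true → true = true
[3.1.4.1] false OR false = false
[3.1.4] NOT false = true
[3.1] true AND true AND true AND true = true
[3] NOT true = false
[root] true AND true AND false = false
Overall: false → eliminated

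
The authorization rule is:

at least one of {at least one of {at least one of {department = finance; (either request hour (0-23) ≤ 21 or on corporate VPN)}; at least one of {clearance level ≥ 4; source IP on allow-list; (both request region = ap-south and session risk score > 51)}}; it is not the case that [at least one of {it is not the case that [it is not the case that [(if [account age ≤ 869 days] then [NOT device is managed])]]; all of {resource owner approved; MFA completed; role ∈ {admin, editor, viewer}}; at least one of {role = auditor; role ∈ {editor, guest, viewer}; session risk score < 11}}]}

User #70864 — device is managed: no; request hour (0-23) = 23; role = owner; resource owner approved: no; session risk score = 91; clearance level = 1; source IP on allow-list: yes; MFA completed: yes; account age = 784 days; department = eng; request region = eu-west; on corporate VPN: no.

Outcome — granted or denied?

Granted

Atomic conditions:
  department = finance: eng == finance is false
  request hour (0-23) ≤ 21: 23 ≤ 21 is false
  on corporate VPN: no → false
  clearance level ≥ 4: 1 ≥ 4 is false
  source IP on allow-list: yes → true
  request region = ap-south: eu-west == ap-south is false
  session risk score > 51: 91 > 51 is true
  account age ≤ 869 days: 784 ≤ 869 is true
  NOT device is managed: no → true
  resource owner approved: no → false
  MFA completed: yes → true
  role ∈ {admin, editor, viewer}: owner is not in the set → false
  role = auditor: owner == auditor is false
  role ∈ {editor, guest, viewer}: owner is not in the set → false
  session risk score < 11: 91 < 11 is false
Combine:
[1.1.2] false OR false = false
[1.1] false OR false = false
[1.2.3] false AND true = false
[1.2] false OR true OR false = true
[1] false OR true = true
[2.1.1.1.1] true → true = true
[2.1.1.1] NOT true = false
[2.1.1] NOT false = true
[2.1.2] false AND true AND false = false
[2.1.3] false OR false OR false = false
[2.1] true OR false OR false = true
[2] NOT true = false
[root] true OR false = true
Overall: true → granted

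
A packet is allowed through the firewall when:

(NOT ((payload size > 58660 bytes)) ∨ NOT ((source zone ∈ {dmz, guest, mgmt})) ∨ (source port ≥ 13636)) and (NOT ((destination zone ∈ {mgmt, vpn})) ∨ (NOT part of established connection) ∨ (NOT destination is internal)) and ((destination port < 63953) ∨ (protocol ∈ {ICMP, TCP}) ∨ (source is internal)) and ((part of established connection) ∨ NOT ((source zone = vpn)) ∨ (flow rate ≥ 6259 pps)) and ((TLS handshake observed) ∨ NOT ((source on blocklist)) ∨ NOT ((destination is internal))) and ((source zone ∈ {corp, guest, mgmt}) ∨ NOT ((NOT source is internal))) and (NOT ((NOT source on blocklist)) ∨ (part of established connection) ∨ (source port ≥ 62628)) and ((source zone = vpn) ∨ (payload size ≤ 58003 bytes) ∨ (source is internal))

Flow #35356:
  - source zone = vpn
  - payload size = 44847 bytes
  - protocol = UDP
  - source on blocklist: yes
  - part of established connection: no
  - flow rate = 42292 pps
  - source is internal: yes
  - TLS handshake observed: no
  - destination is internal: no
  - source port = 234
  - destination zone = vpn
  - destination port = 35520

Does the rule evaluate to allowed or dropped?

Allowed

Atomic conditions:
  payload size > 58660 bytes: 44847 > 58660 is false
  source zone ∈ {dmz, guest, mgmt}: vpn is not in the set → false
  source port ≥ 13636: 234 ≥ 13636 is false
  destination zone ∈ {mgmt, vpn}: vpn is in the set → true
  NOT part of established connection: no → true
  NOT destination is internal: no → true
  destination port < 63953: 35520 < 63953 is true
  protocol ∈ {ICMP, TCP}: UDP is not in the set → false
  source is internal: yes → true
  part of established connection: no → false
  source zone = vpn: vpn == vpn is true
  flow rate ≥ 6259 pps: 42292 ≥ 6259 is true
  TLS handshake observed: no → false
  source on blocklist: yes → true
  destination is internal: no → false
  source zone ∈ {corp, guest, mgmt}: vpn is not in the set → false
  NOT source is internal: yes → false
  NOT source on blocklist: yes → false
  source port ≥ 62628: 234 ≥ 62628 is false
  payload size ≤ 58003 bytes: 44847 ≤ 58003 is true
Combine:
[1.1] NOT false = true
[1.2] NOT false = true
[1] true OR true OR false = true
[2.1] NOT true = false
[2] false OR true OR true = true
[3] true OR false OR true = true
[4.2] NOT true = false
[4] false OR false OR true = true
[5.2] NOT true = false
[5.3] NOT false = true
[5] false OR false OR true = true
[6.2] NOT false = true
[6] false OR true = true
[7.1] NOT false = true
[7] true OR false OR false = true
[8] true OR true OR true = true
[root] true AND true AND true AND true AND true AND true AND true AND true = true
Overall: true → allowed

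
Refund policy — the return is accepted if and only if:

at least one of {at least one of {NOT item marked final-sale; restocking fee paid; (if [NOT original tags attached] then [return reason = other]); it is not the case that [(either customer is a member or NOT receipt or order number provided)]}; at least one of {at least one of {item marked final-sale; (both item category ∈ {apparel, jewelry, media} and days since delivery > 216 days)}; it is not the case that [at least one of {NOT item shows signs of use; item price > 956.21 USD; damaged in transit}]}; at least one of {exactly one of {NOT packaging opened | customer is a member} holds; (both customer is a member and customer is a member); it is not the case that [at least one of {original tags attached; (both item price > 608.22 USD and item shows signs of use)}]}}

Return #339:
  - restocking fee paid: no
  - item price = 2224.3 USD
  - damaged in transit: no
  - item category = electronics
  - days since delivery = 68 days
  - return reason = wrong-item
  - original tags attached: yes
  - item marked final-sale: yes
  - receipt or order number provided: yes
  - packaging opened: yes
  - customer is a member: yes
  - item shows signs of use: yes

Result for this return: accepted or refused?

Accepted

Atomic conditions:
  NOT item marked final-sale: yes → false
  restocking fee paid: no → false
  NOT original tags attached: yes → false
  return reason = other: wrong-item == other is false
  customer is a member: yes → true
  NOT receipt or order number provided: yes → false
  item marked final-sale: yes → true
  item category ∈ {apparel, jewelry, media}: electronics is not in the set → false
  days since delivery > 216 days: 68 > 216 is false
  NOT item shows signs of use: yes → false
  item price > 956.21 USD: 2224.3 > 956.21 is true
  damaged in transit: no → false
  NOT packaging opened: yes → false
  original tags attached: yes → true
  item price > 608.22 USD: 2224.3 > 608.22 is true
  item shows signs of use: yes → true
Combine:
[1.3] false → false (antecedent false ⇒ implication holds) = true
[1.4.1] true OR false = true
[1.4] NOT true = false
[1] false OR false OR true OR false = true
[2.1.2] false AND false = false
[2.1] true OR false = true
[2.2.1] false OR true OR false = true
[2.2] NOT true = false
[2] true OR false = true
[3.1] exactly-one(false, true) = true
[3.2] true AND true = true
[3.3.1.2] true AND true = true
[3.3.1] true OR true = true
[3.3] NOT true = false
[3] true OR true OR false = true
[root] true OR true OR true = true
Overall: true → accepted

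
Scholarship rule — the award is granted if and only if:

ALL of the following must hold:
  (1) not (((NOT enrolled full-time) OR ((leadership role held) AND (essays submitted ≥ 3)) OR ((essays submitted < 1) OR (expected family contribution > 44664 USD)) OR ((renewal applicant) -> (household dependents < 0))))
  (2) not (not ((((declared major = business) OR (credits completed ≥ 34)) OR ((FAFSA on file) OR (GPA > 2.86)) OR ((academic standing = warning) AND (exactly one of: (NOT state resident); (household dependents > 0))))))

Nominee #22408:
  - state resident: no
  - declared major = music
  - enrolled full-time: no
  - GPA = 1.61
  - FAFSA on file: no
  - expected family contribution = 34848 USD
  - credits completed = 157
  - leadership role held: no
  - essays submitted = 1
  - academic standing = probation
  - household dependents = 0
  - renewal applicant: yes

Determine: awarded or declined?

Atomic conditions:
  NOT enrolled full-time: no → true
  leadership role held: no → false
  essays submitted ≥ 3: 1 ≥ 3 is false
  essays submitted < 1: 1 < 1 is false
  expected family contribution > 44664 USD: 34848 > 44664 is false
  renewal applicant: yes → true
  household dependents < 0: 0 < 0 is false
  declared major = business: music == business is false
  credits completed ≥ 34: 157 ≥ 34 is true
  FAFSA on file: no → false
  GPA > 2.86: 1.61 > 2.86 is false
  academic standing = warning: probation == warning is false
  NOT state resident: no → true
  household dependents > 0: 0 > 0 is false
Combine:
[1.1.2] false AND false = false
[1.1.3] false OR false = false
[1.1.4] true → false = false
[1.1] true OR false OR false OR false = true
[1] NOT true = false
[2.1.1.1] false OR true = true
[2.1.1.2] false OR false = false
[2.1.1.3.2] exactly-one(true, false) = true
[2.1.1.3] false AND true = false
[2.1.1] true OR false OR false = true
[2.1] NOT true = false
[2] NOT false = true
[root] false AND true = false
Overall: false → declined

Declined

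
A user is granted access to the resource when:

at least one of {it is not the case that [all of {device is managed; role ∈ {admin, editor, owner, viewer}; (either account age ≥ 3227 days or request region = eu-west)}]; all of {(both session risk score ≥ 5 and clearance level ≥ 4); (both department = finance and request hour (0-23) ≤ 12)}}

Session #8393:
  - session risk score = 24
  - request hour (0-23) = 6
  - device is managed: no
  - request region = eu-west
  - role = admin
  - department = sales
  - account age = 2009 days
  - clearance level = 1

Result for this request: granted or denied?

Atomic conditions:
  device is managed: no → false
  role ∈ {admin, editor, owner, viewer}: admin is in the set → true
  account age ≥ 3227 days: 2009 ≥ 3227 is false
  request region = eu-west: eu-west == eu-west is true
  session risk score ≥ 5: 24 ≥ 5 is true
  clearance level ≥ 4: 1 ≥ 4 is false
  department = finance: sales == finance is false
  request hour (0-23) ≤ 12: 6 ≤ 12 is true
Combine:
[1.1.3] false OR true = true
[1.1] false AND true AND true = false
[1] NOT false = true
[2.1] true AND false = false
[2.2] false AND true = false
[2] false AND false = false
[root] true OR false = true
Overall: true → granted

Granted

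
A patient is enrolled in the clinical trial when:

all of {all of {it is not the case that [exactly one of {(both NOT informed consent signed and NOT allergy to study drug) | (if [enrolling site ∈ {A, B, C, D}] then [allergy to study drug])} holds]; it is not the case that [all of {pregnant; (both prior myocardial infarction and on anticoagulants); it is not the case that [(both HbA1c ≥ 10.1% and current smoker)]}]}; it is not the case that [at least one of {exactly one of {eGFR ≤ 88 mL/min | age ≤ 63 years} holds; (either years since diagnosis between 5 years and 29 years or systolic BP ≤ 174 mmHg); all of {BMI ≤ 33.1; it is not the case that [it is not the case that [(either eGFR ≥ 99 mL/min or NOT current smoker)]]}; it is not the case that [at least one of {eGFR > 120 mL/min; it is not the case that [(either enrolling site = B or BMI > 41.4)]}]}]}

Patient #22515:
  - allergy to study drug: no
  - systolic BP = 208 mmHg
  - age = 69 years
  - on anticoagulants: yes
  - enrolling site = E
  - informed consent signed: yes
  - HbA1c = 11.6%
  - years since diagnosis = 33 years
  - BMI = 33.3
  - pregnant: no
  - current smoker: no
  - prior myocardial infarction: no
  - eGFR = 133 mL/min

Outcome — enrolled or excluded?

Atomic conditions:
  NOT informed consent signed: yes → false
  NOT allergy to study drug: no → true
  enrolling site ∈ {A, B, C, D}: E is not in the set → false
  allergy to study drug: no → false
  pregnant: no → false
  prior myocardial infarction: no → false
  on anticoagulants: yes → true
  HbA1c ≥ 10.1%: 11.6 ≥ 10.1 is true
  current smoker: no → false
  eGFR ≤ 88 mL/min: 133 ≤ 88 is false
  age ≤ 63 years: 69 ≤ 63 is false
  years since diagnosis between 5 years and 29 years: 33 in [5, 29] is false
  systolic BP ≤ 174 mmHg: 208 ≤ 174 is false
  BMI ≤ 33.1: 33.3 ≤ 33.1 is false
  eGFR ≥ 99 mL/min: 133 ≥ 99 is true
  NOT current smoker: no → true
  eGFR > 120 mL/min: 133 > 120 is true
  enrolling site = B: E == B is false
  BMI > 41.4: 33.3 > 41.4 is false
Combine:
[1.1.1.1] false AND true = false
[1.1.1.2] false → false (antecedent false ⇒ implication holds) = true
[1.1.1] exactly-one(false, true) = true
[1.1] NOT true = false
[1.2.1.2] false AND true = false
[1.2.1.3.1] true AND false = false
[1.2.1.3] NOT false = true
[1.2.1] false AND false AND true = false
[1.2] NOT false = true
[1] false AND true = false
[2.1.1] exactly-one(false, false) = false
[2.1.2] false OR false = false
[2.1.3.2.1.1] true OR true = true
[2.1.3.2.1] NOT true = false
[2.1.3.2] NOT false = true
[2.1.3] false AND true = false
[2.1.4.1.2.1] false OR false = false
[2.1.4.1.2] NOT false = true
[2.1.4.1] true OR true = true
[2.1.4] NOT true = false
[2.1] false OR false OR false OR false = false
[2] NOT false = true
[root] false AND true = false
Overall: false → excluded

Excluded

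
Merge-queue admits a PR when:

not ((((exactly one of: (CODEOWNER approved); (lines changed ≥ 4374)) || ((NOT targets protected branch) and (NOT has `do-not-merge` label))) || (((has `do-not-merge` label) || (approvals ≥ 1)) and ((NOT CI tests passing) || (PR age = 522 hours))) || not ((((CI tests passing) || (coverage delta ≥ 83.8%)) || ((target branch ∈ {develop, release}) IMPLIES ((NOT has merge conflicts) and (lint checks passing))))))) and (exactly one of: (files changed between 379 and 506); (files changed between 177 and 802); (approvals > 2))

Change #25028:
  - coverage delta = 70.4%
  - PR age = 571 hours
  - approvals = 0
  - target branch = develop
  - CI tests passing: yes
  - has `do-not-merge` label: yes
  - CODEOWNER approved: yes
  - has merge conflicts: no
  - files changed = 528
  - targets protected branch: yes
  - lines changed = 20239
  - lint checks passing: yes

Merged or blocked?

Merged

Atomic conditions:
  CODEOWNER approved: yes → true
  lines changed ≥ 4374: 20239 ≥ 4374 is true
  NOT targets protected branch: yes → false
  NOT has `do-not-merge` label: yes → false
  has `do-not-merge` label: yes → true
  approvals ≥ 1: 0 ≥ 1 is false
  NOT CI tests passing: yes → false
  PR age = 522 hours: 571 == 522 is false
  CI tests passing: yes → true
  coverage delta ≥ 83.8%: 70.4 ≥ 83.8 is false
  target branch ∈ {develop, release}: develop is in the set → true
  NOT has merge conflicts: no → true
  lint checks passing: yes → true
  files changed between 379 and 506: 528 in [379, 506] is false
  files changed between 177 and 802: 528 in [177, 802] is true
  approvals > 2: 0 > 2 is false
Combine:
[1.1.1.1] exactly-one(true, true) = false
[1.1.1.2] false AND false = false
[1.1.1] false OR false = false
[1.1.2.1] true OR false = true
[1.1.2.2] false OR false = false
[1.1.2] true AND false = false
[1.1.3.1.1] true OR false = true
[1.1.3.1.2.2] true AND true = true
[1.1.3.1.2] true → true = true
[1.1.3.1] true OR true = true
[1.1.3] NOT true = false
[1.1] false OR false OR false = false
[1] NOT false = true
[2] exactly-one(false, true, false) = true
[root] true AND true = true
Overall: true → merged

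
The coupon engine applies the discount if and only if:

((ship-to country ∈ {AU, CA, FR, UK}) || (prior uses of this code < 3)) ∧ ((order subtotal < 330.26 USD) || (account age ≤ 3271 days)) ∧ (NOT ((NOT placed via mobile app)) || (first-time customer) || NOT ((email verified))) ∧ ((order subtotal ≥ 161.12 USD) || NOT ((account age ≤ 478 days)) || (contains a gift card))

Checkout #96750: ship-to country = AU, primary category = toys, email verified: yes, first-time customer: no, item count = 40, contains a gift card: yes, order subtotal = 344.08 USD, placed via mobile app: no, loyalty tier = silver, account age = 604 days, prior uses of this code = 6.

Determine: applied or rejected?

Atomic conditions:
  ship-to country ∈ {AU, CA, FR, UK}: AU is in the set → true
  prior uses of this code < 3: 6 < 3 is false
  order subtotal < 330.26 USD: 344.08 < 330.26 is false
  account age ≤ 3271 days: 604 ≤ 3271 is true
  NOT placed via mobile app: no → true
  first-time customer: no → false
  email verified: yes → true
  order subtotal ≥ 161.12 USD: 344.08 ≥ 161.12 is true
  account age ≤ 478 days: 604 ≤ 478 is false
  contains a gift card: yes → true
Combine:
[1] true OR false = true
[2] false OR true = true
[3.1] NOT true = false
[3.3] NOT true = false
[3] false OR false OR false = false
[4.2] NOT false = true
[4] true OR true OR true = true
[root] true AND true AND false AND true = false
Overall: false → rejected

Rejected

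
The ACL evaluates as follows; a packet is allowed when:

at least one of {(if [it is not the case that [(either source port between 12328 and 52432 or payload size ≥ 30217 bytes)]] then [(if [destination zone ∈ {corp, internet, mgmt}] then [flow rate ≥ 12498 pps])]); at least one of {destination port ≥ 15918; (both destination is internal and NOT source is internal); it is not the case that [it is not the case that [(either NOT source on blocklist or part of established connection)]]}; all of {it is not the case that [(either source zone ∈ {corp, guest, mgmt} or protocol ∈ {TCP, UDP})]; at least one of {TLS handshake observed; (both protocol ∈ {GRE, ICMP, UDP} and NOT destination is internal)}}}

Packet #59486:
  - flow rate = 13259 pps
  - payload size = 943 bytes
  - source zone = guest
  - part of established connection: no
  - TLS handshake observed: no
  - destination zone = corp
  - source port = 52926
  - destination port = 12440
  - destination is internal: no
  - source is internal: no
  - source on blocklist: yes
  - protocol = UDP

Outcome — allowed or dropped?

Allowed

Atomic conditions:
  source port between 12328 and 52432: 52926 in [12328, 52432] is false
  payload size ≥ 30217 bytes: 943 ≥ 30217 is false
  destination zone ∈ {corp, internet, mgmt}: corp is in the set → true
  flow rate ≥ 12498 pps: 13259 ≥ 12498 is true
  destination port ≥ 15918: 12440 ≥ 15918 is false
  destination is internal: no → false
  NOT source is internal: no → true
  NOT source on blocklist: yes → false
  part of established connection: no → false
  source zone ∈ {corp, guest, mgmt}: guest is in the set → true
  protocol ∈ {TCP, UDP}: UDP is in the set → true
  TLS handshake observed: no → false
  protocol ∈ {GRE, ICMP, UDP}: UDP is in the set → true
  NOT destination is internal: no → true
Combine:
[1.1.1] false OR false = false
[1.1] NOT false = true
[1.2] true → true = true
[1] true → true = true
[2.2] false AND true = false
[2.3.1.1] false OR false = false
[2.3.1] NOT false = true
[2.3] NOT true = false
[2] false OR false OR false = false
[3.1.1] true OR true = true
[3.1] NOT true = false
[3.2.2] true AND true = true
[3.2] false OR true = true
[3] false AND true = false
[root] true OR false OR false = true
Overall: true → allowed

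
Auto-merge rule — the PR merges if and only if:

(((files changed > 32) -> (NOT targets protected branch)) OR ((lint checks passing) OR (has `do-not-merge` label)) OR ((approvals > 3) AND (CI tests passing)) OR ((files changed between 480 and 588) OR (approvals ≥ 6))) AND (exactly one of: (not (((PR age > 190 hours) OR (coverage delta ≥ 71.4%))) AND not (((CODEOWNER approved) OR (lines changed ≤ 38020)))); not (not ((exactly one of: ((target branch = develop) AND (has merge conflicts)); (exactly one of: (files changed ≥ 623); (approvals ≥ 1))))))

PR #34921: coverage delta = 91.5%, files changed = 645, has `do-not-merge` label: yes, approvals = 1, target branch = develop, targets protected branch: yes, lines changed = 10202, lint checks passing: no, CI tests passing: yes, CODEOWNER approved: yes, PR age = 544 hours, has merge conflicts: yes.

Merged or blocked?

Atomic conditions:
  files changed > 32: 645 > 32 is true
  NOT targets protected branch: yes → false
  lint checks passing: no → false
  has `do-not-merge` label: yes → true
  approvals > 3: 1 > 3 is false
  CI tests passing: yes → true
  files changed between 480 and 588: 645 in [480, 588] is false
  approvals ≥ 6: 1 ≥ 6 is false
  PR age > 190 hours: 544 > 190 is true
  coverage delta ≥ 71.4%: 91.5 ≥ 71.4 is true
  CODEOWNER approved: yes → true
  lines changed ≤ 38020: 10202 ≤ 38020 is true
  target branch = develop: develop == develop is true
  has merge conflicts: yes → true
  files changed ≥ 623: 645 ≥ 623 is true
  approvals ≥ 1: 1 ≥ 1 is true
Combine:
[1.1] true → false = false
[1.2] false OR true = true
[1.3] false AND true = false
[1.4] false OR false = false
[1] false OR true OR false OR false = true
[2.1.1.1] true OR true = true
[2.1.1] NOT true = false
[2.1.2.1] true OR true = true
[2.1.2] NOT true = false
[2.1] false AND false = false
[2.2.1.1.1] true AND true = true
[2.2.1.1.2] exactly-one(true, true) = false
[2.2.1.1] exactly-one(true, false) = true
[2.2.1] NOT true = false
[2.2] NOT false = true
[2] exactly-one(false, true) = true
[root] true AND true = true
Overall: true → merged

Merged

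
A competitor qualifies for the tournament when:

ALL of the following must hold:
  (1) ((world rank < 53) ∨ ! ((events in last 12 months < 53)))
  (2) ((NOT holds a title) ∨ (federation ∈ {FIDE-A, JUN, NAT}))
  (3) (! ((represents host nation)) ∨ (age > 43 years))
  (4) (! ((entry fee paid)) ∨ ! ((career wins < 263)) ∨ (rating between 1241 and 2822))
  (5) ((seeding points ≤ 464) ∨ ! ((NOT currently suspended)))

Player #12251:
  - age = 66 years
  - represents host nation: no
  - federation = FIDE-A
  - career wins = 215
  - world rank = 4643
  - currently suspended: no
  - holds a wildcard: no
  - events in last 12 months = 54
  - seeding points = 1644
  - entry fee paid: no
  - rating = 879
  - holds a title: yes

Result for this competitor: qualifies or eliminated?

Eliminated

Atomic conditions:
  world rank < 53: 4643 < 53 is false
  events in last 12 months < 53: 54 < 53 is false
  NOT holds a title: yes → false
  federation ∈ {FIDE-A, JUN, NAT}: FIDE-A is in the set → true
  represents host nation: no → false
  age > 43 years: 66 > 43 is true
  entry fee paid: no → false
  career wins < 263: 215 < 263 is true
  rating between 1241 and 2822: 879 in [1241, 2822] is false
  seeding points ≤ 464: 1644 ≤ 464 is false
  NOT currently suspended: no → true
Combine:
[1.2] NOT false = true
[1] false OR true = true
[2] false OR true = true
[3.1] NOT false = true
[3] true OR true = true
[4.1] NOT false = true
[4.2] NOT true = false
[4] true OR false OR false = true
[5.2] NOT true = false
[5] false OR false = false
[root] true AND true AND true AND true AND false = false
Overall: false → eliminated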